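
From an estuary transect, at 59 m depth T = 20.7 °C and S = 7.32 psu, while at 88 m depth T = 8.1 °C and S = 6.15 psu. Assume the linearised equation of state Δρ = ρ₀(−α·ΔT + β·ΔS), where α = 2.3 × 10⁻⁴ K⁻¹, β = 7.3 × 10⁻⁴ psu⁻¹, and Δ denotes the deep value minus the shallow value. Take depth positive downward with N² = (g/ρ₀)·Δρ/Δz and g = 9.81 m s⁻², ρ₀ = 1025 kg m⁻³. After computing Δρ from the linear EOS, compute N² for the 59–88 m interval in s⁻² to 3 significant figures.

ΔT = -12.6 K, ΔS = -1.17 psu (deep − shallow).
Δρ/ρ₀ = −αΔT + βΔS = 2.898 × 10⁻³ − 8.541 × 10⁻⁴ = 2.0439 × 10⁻³, so Δρ ≈ 2.095 kg m⁻³.
N² = (g/ρ₀)·Δρ/Δz = g·(Δρ/ρ₀)/Δz = 9.81 × 2.0439 × 10⁻³ / 29 = 6.9140 × 10⁻⁴ s⁻² ≈ 6.91 × 10⁻⁴ s⁻².

6.91 × 10⁻⁴ s⁻²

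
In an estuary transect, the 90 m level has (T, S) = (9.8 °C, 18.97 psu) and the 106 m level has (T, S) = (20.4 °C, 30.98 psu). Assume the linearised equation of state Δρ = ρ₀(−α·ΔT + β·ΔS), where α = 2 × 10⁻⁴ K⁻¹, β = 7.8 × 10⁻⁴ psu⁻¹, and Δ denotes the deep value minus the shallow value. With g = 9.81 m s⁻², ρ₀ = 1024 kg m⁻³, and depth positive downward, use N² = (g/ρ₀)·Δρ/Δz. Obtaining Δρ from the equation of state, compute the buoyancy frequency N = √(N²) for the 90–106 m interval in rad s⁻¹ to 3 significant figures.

ΔT = +10.6 K, ΔS = +12.01 psu (deep − shallow).
Δρ/ρ₀ = −αΔT + βΔS = -2.12 × 10⁻³ + 9.3678 × 10⁻³ = 7.2478 × 10⁻³, so Δρ ≈ 7.422 kg m⁻³.
N² = (g/ρ₀)·Δρ/Δz = g·(Δρ/ρ₀)/Δz = 9.81 × 7.2478 × 10⁻³ / 16 = 4.4438 × 10⁻³ s⁻².
N = √(4.4438 × 10⁻³) = 0.066662 rad s⁻¹ ≈ 0.0667 rad s⁻¹.

0.0667 rad s⁻¹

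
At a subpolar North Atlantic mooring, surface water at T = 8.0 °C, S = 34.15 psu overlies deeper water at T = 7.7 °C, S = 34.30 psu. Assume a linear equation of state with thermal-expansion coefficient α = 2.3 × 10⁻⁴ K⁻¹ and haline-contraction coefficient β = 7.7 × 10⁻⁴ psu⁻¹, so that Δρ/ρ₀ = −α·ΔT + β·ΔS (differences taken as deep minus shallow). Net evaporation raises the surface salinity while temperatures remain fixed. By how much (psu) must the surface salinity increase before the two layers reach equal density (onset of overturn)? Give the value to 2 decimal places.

Neutral buoyancy requires −α(T_deep − T_surf) + β(S_deep − S_surf′) = 0.
S_surf′ = S_deep − (α/β)·ΔT = 34.30 − (2.3 × 10⁻⁴/7.7 × 10⁻⁴)·(-0.3) = 34.3896 psu.
Increase required: 34.3896 − 34.15 = 0.2396 psu.

0.24 psu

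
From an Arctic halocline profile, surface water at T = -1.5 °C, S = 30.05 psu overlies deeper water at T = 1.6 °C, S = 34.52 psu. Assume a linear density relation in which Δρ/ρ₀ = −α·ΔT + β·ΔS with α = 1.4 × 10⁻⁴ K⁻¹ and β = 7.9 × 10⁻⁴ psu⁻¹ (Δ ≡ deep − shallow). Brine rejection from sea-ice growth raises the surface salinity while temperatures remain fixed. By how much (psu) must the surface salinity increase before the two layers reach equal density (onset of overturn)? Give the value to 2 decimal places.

Neutral buoyancy requires −α(T_deep − T_surf) + β(S_deep − S_surf′) = 0.
S_surf′ = S_deep − (α/β)·ΔT = 34.52 − (1.4 × 10⁻⁴/7.9 × 10⁻⁴)·(+3.1) = 33.9706 psu.
Increase required: 33.9706 − 30.05 = 3.9206 psu.

3.92 psu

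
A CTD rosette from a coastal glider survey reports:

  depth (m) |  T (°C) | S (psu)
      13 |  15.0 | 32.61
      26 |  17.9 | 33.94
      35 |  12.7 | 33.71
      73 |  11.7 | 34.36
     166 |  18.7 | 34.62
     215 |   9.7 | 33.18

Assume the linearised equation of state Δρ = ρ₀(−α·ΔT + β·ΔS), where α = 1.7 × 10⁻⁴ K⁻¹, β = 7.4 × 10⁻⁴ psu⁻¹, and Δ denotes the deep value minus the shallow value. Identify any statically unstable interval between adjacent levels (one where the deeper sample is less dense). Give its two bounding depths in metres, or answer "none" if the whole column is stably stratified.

73–166 m

Evaluate Δρ/ρ₀ = −αΔT + βΔS across each adjacent pair:
  13–26 m: −αΔT+βΔS = −(1.7 × 10⁻⁴)(+2.9)+(7.4 × 10⁻⁴)(+1.33) = 4.9 × 10⁻⁴ → stable
  26–35 m: −αΔT+βΔS = −(1.7 × 10⁻⁴)(-5.2)+(7.4 × 10⁻⁴)(-0.23) = 7.1 × 10⁻⁴ → stable
  35–73 m: −αΔT+βΔS = −(1.7 × 10⁻⁴)(-1.0)+(7.4 × 10⁻⁴)(+0.65) = 6.5 × 10⁻⁴ → stable
  73–166 m: −αΔT+βΔS = −(1.7 × 10⁻⁴)(+7.0)+(7.4 × 10⁻⁴)(+0.26) = -1.0 × 10⁻³ → UNSTABLE
  166–215 m: −αΔT+βΔS = −(1.7 × 10⁻⁴)(-9.0)+(7.4 × 10⁻⁴)(-1.44) = 4.6 × 10⁻⁴ → stable
The 73–166 m interval has Δρ < 0: lighter water underlies denser water.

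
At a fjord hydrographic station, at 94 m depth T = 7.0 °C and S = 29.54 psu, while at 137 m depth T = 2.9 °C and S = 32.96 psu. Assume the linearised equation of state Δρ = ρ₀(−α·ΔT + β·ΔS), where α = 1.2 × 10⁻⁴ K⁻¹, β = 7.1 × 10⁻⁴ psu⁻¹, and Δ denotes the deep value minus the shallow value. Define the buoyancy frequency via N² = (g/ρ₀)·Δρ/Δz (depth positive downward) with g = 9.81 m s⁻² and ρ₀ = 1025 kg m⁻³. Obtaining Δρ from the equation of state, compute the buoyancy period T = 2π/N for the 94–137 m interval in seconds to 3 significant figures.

243 s

ΔT = -4.1 K, ΔS = +3.42 psu (deep − shallow).
Δρ/ρ₀ = −αΔT + βΔS = 4.92 × 10⁻⁴ + 2.4282 × 10⁻³ = 2.9202 × 10⁻³, so Δρ ≈ 2.993 kg m⁻³.
N² = (g/ρ₀)·Δρ/Δz = g·(Δρ/ρ₀)/Δz = 9.81 × 2.9202 × 10⁻³ / 43 = 6.6621 × 10⁻⁴ s⁻².
N = √(6.6621 × 10⁻⁴) = 0.025811 rad s⁻¹ → T = 2π/N = 243.43 s ≈ 243 s.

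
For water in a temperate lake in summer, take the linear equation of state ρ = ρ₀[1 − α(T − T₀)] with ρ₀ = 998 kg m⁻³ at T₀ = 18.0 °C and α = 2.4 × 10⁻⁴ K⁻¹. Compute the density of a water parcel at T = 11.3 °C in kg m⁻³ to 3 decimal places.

999.605 kg m⁻³

T − T₀ = -6.7 K.
Bracket = 1 − α·(-6.7) = 1 + (1.608 × 10⁻³) = 1.0016080.
ρ = 998 × 1.0016080 = 999.605 kg m⁻³.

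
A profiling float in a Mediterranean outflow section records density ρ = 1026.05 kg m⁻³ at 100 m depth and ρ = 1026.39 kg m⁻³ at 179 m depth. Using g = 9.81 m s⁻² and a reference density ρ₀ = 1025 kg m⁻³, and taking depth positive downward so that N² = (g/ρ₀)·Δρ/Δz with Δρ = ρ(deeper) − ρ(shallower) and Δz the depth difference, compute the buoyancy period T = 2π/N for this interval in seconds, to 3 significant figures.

979 s

Δρ = 1026.39 − 1026.05 = 0.34 kg m⁻³ over Δz = 179 − 100 = 79 m.
N² = (9.81/1025) × (0.34/79) = 4.1190 × 10⁻⁵ s⁻².
N = √(4.1190 × 10⁻⁵) = 6.4179 × 10⁻³ rad s⁻¹, so T = 2π/N = 979.01 s ≈ 979 s.
Since Δρ > 0 the layer is stably stratified.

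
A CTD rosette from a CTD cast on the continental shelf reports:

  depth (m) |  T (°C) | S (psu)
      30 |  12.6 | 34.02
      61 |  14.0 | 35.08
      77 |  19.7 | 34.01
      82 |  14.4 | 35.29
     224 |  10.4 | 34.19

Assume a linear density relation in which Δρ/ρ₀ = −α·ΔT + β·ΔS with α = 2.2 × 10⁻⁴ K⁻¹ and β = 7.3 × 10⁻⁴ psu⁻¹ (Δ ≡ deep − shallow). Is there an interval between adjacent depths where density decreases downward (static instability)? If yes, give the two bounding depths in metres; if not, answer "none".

Evaluate Δρ/ρ₀ = −αΔT + βΔS across each adjacent pair:
  30–61 m: −αΔT+βΔS = −(2.2 × 10⁻⁴)(+1.4)+(7.3 × 10⁻⁴)(+1.06) = 4.7 × 10⁻⁴ → stable
  61–77 m: −αΔT+βΔS = −(2.2 × 10⁻⁴)(+5.7)+(7.3 × 10⁻⁴)(-1.07) = -2.0 × 10⁻³ → UNSTABLE
  77–82 m: −αΔT+βΔS = −(2.2 × 10⁻⁴)(-5.3)+(7.3 × 10⁻⁴)(+1.28) = 2.1 × 10⁻³ → stable
  82–224 m: −αΔT+βΔS = −(2.2 × 10⁻⁴)(-4.0)+(7.3 × 10⁻⁴)(-1.10) = 7.7 × 10⁻⁵ → stable
The 61–77 m interval has Δρ < 0: lighter water underlies denser water.

61–77 m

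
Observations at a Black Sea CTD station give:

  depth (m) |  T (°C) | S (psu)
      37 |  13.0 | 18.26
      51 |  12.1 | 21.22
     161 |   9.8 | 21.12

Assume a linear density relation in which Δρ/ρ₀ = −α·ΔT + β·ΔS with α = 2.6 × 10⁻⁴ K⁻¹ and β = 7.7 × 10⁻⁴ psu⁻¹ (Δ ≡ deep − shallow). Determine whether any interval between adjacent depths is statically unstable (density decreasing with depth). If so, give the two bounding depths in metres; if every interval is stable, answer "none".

Evaluate Δρ/ρ₀ = −αΔT + βΔS across each adjacent pair:
  37–51 m: −αΔT+βΔS = −(2.6 × 10⁻⁴)(-0.9)+(7.7 × 10⁻⁴)(+2.96) = 2.5 × 10⁻³ → stable
  51–161 m: −αΔT+βΔS = −(2.6 × 10⁻⁴)(-2.3)+(7.7 × 10⁻⁴)(-0.10) = 5.2 × 10⁻⁴ → stable
Every interval has Δρ > 0: the column is stably stratified throughout.

none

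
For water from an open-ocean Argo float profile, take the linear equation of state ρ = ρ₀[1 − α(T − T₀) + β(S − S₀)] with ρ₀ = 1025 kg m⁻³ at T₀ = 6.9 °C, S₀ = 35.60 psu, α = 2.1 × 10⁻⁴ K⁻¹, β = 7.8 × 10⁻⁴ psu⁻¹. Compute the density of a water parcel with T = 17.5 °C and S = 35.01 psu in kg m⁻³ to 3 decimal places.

T − T₀ = +10.6 K, S − S₀ = -0.59 psu.
Bracket = 1 − α·(+10.6) + β·(-0.59) = 1 + (-2.6862 × 10⁻³) = 0.9973138.
ρ = 1025 × 0.9973138 = 1022.247 kg m⁻³.

1022.247 kg m⁻³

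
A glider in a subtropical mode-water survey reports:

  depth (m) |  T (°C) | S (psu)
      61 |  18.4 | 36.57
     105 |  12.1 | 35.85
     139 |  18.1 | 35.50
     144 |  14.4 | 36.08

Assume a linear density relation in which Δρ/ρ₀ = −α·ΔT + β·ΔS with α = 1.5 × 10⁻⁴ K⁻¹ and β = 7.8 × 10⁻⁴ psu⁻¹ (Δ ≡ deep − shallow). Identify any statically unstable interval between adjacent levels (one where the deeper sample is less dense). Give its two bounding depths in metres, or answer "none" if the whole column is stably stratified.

105–139 m

Evaluate Δρ/ρ₀ = −αΔT + βΔS across each adjacent pair:
  61–105 m: −αΔT+βΔS = −(1.5 × 10⁻⁴)(-6.3)+(7.8 × 10⁻⁴)(-0.72) = 3.8 × 10⁻⁴ → stable
  105–139 m: −αΔT+βΔS = −(1.5 × 10⁻⁴)(+6.0)+(7.8 × 10⁻⁴)(-0.35) = -1.2 × 10⁻³ → UNSTABLE
  139–144 m: −αΔT+βΔS = −(1.5 × 10⁻⁴)(-3.7)+(7.8 × 10⁻⁴)(+0.58) = 1.0 × 10⁻³ → stable
The 105–139 m interval has Δρ < 0: lighter water underlies denser water.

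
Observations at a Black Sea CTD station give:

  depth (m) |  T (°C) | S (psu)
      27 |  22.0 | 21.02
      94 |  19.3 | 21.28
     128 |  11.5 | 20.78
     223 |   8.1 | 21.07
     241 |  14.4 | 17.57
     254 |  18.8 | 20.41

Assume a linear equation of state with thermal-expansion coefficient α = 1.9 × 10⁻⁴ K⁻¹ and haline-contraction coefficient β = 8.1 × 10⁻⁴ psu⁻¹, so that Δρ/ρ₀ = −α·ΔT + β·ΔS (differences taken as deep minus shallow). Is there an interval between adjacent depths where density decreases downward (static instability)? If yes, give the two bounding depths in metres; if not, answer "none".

Evaluate Δρ/ρ₀ = −αΔT + βΔS across each adjacent pair:
  27–94 m: −αΔT+βΔS = −(1.9 × 10⁻⁴)(-2.7)+(8.1 × 10⁻⁴)(+0.26) = 7.2 × 10⁻⁴ → stable
  94–128 m: −αΔT+βΔS = −(1.9 × 10⁻⁴)(-7.8)+(8.1 × 10⁻⁴)(-0.50) = 1.1 × 10⁻³ → stable
  128–223 m: −αΔT+βΔS = −(1.9 × 10⁻⁴)(-3.4)+(8.1 × 10⁻⁴)(+0.29) = 8.8 × 10⁻⁴ → stable
  223–241 m: −αΔT+βΔS = −(1.9 × 10⁻⁴)(+6.3)+(8.1 × 10⁻⁴)(-3.50) = -4.0 × 10⁻³ → UNSTABLE
  241–254 m: −αΔT+βΔS = −(1.9 × 10⁻⁴)(+4.4)+(8.1 × 10⁻⁴)(+2.84) = 1.5 × 10⁻³ → stable
The 223–241 m interval has Δρ < 0: lighter water underlies denser water.

223–241 m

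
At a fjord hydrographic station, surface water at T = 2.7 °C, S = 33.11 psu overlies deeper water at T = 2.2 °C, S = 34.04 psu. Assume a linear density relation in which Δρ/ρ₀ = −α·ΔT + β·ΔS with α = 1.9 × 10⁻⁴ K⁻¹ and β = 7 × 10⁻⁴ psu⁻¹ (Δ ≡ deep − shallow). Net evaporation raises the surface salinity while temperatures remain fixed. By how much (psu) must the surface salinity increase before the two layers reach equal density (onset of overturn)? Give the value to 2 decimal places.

Neutral buoyancy requires −α(T_deep − T_surf) + β(S_deep − S_surf′) = 0.
S_surf′ = S_deep − (α/β)·ΔT = 34.04 − (1.9 × 10⁻⁴/7 × 10⁻⁴)·(-0.5) = 34.1757 psu.
Increase required: 34.1757 − 33.11 = 1.0657 psu.

1.07 psu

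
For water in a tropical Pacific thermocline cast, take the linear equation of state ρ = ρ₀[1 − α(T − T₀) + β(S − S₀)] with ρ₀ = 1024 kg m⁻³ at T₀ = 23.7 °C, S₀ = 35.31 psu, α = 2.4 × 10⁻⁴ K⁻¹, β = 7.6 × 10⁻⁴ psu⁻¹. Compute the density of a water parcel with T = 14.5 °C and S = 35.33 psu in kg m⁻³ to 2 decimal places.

T − T₀ = -9.2 K, S − S₀ = +0.02 psu.
Bracket = 1 − α·(-9.2) + β·(+0.02) = 1 + (2.2232 × 10⁻³) = 1.0022232.
ρ = 1024 × 1.0022232 = 1026.28 kg m⁻³.

1026.28 kg m⁻³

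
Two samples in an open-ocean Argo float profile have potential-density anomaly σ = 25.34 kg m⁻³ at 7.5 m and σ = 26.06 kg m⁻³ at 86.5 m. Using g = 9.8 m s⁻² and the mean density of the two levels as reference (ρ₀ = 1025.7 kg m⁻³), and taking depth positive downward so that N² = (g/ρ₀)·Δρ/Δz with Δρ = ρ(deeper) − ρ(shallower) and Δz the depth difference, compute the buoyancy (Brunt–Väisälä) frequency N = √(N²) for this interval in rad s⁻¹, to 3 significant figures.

Δρ = 1026.06 − 1025.34 = 0.72 kg m⁻³ over Δz = 86.5 − 7.5 = 79 m.
N² = (9.8/1025.7) × (0.72/79) = 8.7079 × 10⁻⁵ s⁻².
N = √(8.7079 × 10⁻⁵) = 9.3316 × 10⁻³ rad s⁻¹ ≈ 9.33 × 10⁻³ rad s⁻¹.
A positive N² confirms static stability across the interval.

9.33 × 10⁻³ rad s⁻¹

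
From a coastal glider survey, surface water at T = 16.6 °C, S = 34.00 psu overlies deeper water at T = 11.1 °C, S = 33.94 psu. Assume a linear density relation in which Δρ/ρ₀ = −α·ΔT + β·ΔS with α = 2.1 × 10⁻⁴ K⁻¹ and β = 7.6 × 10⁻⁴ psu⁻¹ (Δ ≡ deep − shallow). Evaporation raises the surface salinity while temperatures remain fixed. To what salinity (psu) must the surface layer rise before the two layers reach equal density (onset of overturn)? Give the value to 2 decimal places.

Neutral buoyancy requires −α(T_deep − T_surf) + β(S_deep − S_surf′) = 0.
S_surf′ = S_deep − (α/β)·ΔT = 33.94 − (2.1 × 10⁻⁴/7.6 × 10⁻⁴)·(-5.5) = 35.4597 psu.
Increase required: 35.4597 − 34.00 = 1.4597 psu.

35.46 psu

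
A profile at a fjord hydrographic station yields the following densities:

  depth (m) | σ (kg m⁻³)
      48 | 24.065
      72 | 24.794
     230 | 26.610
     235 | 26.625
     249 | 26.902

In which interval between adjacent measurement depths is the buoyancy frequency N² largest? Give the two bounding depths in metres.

Compute the density gradient over each adjacent pair:
  48–72 m: Δρ/Δz = 0.729/24 = 0.030 kg m⁻⁴
  72–230 m: Δρ/Δz = 1.816/158 = 0.011 kg m⁻⁴
  230–235 m: Δρ/Δz = 0.015/5 = 3.0 × 10⁻³ kg m⁻⁴
  235–249 m: Δρ/Δz = 0.277/14 = 0.020 kg m⁻⁴
The largest gradient is in the 48–72 m interval — the pycnocline.

48–72 m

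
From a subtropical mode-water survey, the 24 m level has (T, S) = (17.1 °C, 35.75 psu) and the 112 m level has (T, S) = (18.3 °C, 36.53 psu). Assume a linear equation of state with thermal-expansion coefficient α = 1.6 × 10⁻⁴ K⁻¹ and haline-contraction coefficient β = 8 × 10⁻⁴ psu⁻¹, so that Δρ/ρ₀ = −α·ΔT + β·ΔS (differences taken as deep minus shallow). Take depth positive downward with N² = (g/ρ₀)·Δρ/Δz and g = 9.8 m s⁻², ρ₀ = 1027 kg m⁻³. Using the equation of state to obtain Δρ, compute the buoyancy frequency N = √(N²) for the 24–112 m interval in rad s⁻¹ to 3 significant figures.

ΔT = +1.2 K, ΔS = +0.78 psu (deep − shallow).
Δρ/ρ₀ = −αΔT + βΔS = -1.92 × 10⁻⁴ + 6.24 × 10⁻⁴ = 4.32 × 10⁻⁴, so Δρ ≈ 0.4437 kg m⁻³.
N² = (g/ρ₀)·Δρ/Δz = g·(Δρ/ρ₀)/Δz = 9.8 × 4.32 × 10⁻⁴ / 88 = 4.8109 × 10⁻⁵ s⁻².
N = √(4.8109 × 10⁻⁵) = 6.9361 × 10⁻³ rad s⁻¹ ≈ 6.94 × 10⁻³ rad s⁻¹.

6.94 × 10⁻³ rad s⁻¹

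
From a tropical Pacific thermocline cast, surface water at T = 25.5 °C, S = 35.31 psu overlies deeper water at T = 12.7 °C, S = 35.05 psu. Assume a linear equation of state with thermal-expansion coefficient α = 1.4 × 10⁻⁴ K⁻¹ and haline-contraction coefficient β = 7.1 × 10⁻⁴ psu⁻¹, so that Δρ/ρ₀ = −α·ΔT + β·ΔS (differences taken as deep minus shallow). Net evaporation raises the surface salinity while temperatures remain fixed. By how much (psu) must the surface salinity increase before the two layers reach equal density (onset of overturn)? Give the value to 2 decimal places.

Neutral buoyancy requires −α(T_deep − T_surf) + β(S_deep − S_surf′) = 0.
S_surf′ = S_deep − (α/β)·ΔT = 35.05 − (1.4 × 10⁻⁴/7.1 × 10⁻⁴)·(-12.8) = 37.5739 psu.
Increase required: 37.5739 − 35.31 = 2.2639 psu.

2.26 psu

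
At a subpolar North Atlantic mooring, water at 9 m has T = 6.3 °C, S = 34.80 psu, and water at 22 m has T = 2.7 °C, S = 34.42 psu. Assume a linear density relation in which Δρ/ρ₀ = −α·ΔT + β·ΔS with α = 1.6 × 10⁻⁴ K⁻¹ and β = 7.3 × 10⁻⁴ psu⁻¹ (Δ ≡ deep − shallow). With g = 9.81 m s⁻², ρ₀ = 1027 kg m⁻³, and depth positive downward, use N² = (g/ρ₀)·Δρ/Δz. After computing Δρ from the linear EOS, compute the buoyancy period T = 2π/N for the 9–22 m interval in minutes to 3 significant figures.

6.98 min

ΔT = -3.6 K, ΔS = -0.38 psu (deep − shallow).
Δρ/ρ₀ = −αΔT + βΔS = 5.76 × 10⁻⁴ − 2.774 × 10⁻⁴ = 2.986 × 10⁻⁴, so Δρ ≈ 0.3067 kg m⁻³.
N² = (g/ρ₀)·Δρ/Δz = g·(Δρ/ρ₀)/Δz = 9.81 × 2.986 × 10⁻⁴ / 13 = 2.2533 × 10⁻⁴ s⁻².
N = √(2.2533 × 10⁻⁴) = 0.015011 rad s⁻¹ → T = 2π/N = 418.57 s = 6.9762 min ≈ 6.98 min.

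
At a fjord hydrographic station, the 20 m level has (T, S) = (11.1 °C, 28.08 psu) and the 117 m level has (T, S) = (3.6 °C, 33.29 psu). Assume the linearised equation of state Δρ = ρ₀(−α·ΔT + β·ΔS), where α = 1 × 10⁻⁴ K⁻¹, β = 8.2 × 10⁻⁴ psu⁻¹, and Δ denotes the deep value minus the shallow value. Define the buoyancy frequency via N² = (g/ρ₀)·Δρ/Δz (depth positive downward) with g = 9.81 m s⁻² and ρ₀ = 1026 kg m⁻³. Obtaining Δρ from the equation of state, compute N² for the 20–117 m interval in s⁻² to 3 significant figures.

5.08 × 10⁻⁴ s⁻²

ΔT = -7.5 K, ΔS = +5.21 psu (deep − shallow).
Δρ/ρ₀ = −αΔT + βΔS = 7.50 × 10⁻⁴ + 4.2722 × 10⁻³ = 5.0222 × 10⁻³, so Δρ ≈ 5.153 kg m⁻³.
N² = (g/ρ₀)·Δρ/Δz = g·(Δρ/ρ₀)/Δz = 9.81 × 5.0222 × 10⁻³ / 97 = 5.0792 × 10⁻⁴ s⁻² ≈ 5.08 × 10⁻⁴ s⁻².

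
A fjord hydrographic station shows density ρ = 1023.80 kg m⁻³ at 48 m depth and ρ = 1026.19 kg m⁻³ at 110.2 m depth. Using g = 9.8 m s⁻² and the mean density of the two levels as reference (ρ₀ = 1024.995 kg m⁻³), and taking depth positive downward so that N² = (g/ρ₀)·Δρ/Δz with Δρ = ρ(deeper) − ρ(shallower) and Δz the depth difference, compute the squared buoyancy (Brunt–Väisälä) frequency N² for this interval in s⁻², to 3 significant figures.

Δρ = 1026.19 − 1023.80 = 2.39 kg m⁻³ over Δz = 110.2 − 48 = 62.2 m.
N² = (9.8/1024.995) × (2.39/62.2) = 3.6738 × 10⁻⁴ s⁻² ≈ 3.67 × 10⁻⁴ s⁻².

3.67 × 10⁻⁴ s⁻²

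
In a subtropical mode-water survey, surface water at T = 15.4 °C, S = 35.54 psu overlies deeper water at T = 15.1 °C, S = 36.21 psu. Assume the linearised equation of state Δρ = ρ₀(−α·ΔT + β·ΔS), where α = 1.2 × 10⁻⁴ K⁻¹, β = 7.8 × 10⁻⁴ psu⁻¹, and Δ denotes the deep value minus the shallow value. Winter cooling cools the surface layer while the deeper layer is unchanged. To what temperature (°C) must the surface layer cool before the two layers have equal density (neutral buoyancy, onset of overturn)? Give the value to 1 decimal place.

10.7 °C

Neutral buoyancy requires Δρ = 0, i.e. −α(T_deep − T_surf′) + β(S_deep − S_surf) = 0.
T_surf′ = T_deep − (β/α)·ΔS = 15.1 − (7.8 × 10⁻⁴/1.2 × 10⁻⁴)·(+0.67) = 10.745 °C.
Cooling required: 15.4 − (10.745) = 4.655 °C.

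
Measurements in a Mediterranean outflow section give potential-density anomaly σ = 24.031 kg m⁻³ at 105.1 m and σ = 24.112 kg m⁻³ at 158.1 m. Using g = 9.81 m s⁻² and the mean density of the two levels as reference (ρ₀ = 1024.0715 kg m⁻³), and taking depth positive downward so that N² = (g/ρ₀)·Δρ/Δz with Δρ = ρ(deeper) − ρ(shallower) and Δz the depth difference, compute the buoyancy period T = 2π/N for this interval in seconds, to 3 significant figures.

Δρ = 1024.112 − 1024.031 = 0.081 kg m⁻³ over Δz = 158.1 − 105.1 = 53 m.
N² = (9.81/1024.0715) × (0.081/53) = 1.4640 × 10⁻⁵ s⁻².
N = √(1.4640 × 10⁻⁵) = 3.8262 × 10⁻³ rad s⁻¹, so T = 2π/N = 1.6421 × 10³ s ≈ 1.64 × 10³ s.

1.64 × 10³ s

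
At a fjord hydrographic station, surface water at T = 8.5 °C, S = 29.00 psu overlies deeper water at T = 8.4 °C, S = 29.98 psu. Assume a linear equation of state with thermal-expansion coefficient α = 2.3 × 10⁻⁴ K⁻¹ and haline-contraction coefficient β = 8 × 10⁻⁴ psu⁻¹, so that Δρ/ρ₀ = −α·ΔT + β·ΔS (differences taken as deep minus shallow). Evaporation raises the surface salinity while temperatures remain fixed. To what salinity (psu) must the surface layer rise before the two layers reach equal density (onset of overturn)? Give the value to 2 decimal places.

Neutral buoyancy requires −α(T_deep − T_surf) + β(S_deep − S_surf′) = 0.
S_surf′ = S_deep − (α/β)·ΔT = 29.98 − (2.3 × 10⁻⁴/8 × 10⁻⁴)·(-0.1) = 30.0087 psu.
Increase required: 30.0087 − 29.00 = 1.0087 psu.

30.01 psu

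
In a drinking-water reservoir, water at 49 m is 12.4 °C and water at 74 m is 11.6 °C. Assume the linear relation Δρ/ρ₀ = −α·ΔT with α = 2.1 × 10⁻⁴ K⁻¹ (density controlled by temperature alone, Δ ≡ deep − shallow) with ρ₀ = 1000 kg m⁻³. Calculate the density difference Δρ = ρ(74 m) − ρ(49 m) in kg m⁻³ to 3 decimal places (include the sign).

ΔT = -0.8 K, Δρ/ρ₀ = −αΔT = 1.68 × 10⁻⁴.
Δρ = 1000 × (1.68 × 10⁻⁴) = +0.168 kg m⁻³.
Positive Δρ: denser below, stable.

+0.168 kg m⁻³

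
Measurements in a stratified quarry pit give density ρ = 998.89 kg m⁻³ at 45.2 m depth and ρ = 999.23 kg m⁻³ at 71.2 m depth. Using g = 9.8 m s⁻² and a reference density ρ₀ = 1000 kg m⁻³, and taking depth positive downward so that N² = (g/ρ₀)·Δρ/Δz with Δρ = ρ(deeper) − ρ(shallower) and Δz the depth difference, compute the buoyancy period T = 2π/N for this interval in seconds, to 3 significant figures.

Δρ = 999.23 − 998.89 = 0.34 kg m⁻³ over Δz = 71.2 − 45.2 = 26 m.
N² = (9.8/1000) × (0.34/26) = 1.2815 × 10⁻⁴ s⁻².
N = √(1.2815 × 10⁻⁴) = 0.011320 rad s⁻¹, so T = 2π/N = 555.05 s ≈ 555 s.

555 s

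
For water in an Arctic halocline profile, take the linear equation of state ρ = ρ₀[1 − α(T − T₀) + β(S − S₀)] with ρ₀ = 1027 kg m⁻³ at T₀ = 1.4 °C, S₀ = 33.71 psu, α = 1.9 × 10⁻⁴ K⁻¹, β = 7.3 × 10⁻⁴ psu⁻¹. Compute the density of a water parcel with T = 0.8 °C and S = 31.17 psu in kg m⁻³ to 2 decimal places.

1025.21 kg m⁻³

T − T₀ = -0.6 K, S − S₀ = -2.54 psu.
Bracket = 1 − α·(-0.6) + β·(-2.54) = 1 + (-1.7402 × 10⁻³) = 0.9982598.
ρ = 1027 × 0.9982598 = 1025.21 kg m⁻³.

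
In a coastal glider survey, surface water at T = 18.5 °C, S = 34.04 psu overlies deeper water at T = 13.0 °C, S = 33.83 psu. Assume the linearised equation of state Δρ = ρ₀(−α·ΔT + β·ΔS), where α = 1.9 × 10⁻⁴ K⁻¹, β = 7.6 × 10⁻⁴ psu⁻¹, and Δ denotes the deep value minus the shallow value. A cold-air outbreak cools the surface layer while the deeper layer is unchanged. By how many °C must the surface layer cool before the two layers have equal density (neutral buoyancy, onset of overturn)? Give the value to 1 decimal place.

Neutral buoyancy requires Δρ = 0, i.e. −α(T_deep − T_surf′) + β(S_deep − S_surf) = 0.
T_surf′ = T_deep − (β/α)·ΔS = 13.0 − (7.6 × 10⁻⁴/1.9 × 10⁻⁴)·(-0.21) = 13.840 °C.
Cooling required: 18.5 − (13.840) = 4.660 °C.

4.7 °C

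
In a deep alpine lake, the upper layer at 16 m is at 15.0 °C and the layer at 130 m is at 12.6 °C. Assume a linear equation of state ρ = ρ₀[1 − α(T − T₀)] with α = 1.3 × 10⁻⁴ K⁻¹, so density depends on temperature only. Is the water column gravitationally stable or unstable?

stable

ΔT = 12.6 − 15.0 = -2.4 K, so Δρ/ρ₀ = −αΔT = 3.12 × 10⁻⁴.
Δρ/ρ₀ > 0, so Δρ > 0: deeper water is denser → statically stable.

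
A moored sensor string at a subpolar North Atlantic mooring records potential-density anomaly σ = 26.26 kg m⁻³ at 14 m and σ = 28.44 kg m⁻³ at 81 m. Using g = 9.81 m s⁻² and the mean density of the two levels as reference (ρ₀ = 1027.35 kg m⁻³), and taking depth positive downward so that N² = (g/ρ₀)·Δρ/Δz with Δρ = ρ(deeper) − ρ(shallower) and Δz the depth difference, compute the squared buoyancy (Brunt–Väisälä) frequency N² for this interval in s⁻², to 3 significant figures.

Δρ = 1028.44 − 1026.26 = 2.18 kg m⁻³ over Δz = 81 − 14 = 67 m.
N² = (9.81/1027.35) × (2.18/67) = 3.1069 × 10⁻⁴ s⁻² ≈ 3.11 × 10⁻⁴ s⁻².

3.11 × 10⁻⁴ s⁻²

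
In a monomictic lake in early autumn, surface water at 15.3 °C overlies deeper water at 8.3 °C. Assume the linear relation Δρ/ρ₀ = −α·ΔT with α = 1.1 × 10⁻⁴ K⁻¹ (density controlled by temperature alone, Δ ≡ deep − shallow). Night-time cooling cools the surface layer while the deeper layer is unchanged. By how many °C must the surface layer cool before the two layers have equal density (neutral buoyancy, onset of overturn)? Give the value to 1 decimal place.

7.0 °C

With temperature the only control, equal density requires T_surf′ = T_deep.
T_surf′ = 8.3 °C.
Cooling required: 15.3 − 8.3 = 7.0 °C.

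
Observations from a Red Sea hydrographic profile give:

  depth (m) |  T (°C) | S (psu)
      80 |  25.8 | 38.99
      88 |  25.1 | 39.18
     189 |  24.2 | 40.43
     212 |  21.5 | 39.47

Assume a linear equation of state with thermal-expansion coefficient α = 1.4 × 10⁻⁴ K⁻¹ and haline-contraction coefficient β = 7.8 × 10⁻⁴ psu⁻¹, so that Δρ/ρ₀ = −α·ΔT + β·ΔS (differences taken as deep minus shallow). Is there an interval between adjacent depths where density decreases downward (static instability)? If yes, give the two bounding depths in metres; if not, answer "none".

Evaluate Δρ/ρ₀ = −αΔT + βΔS across each adjacent pair:
  80–88 m: −αΔT+βΔS = −(1.4 × 10⁻⁴)(-0.7)+(7.8 × 10⁻⁴)(+0.19) = 2.5 × 10⁻⁴ → stable
  88–189 m: −αΔT+βΔS = −(1.4 × 10⁻⁴)(-0.9)+(7.8 × 10⁻⁴)(+1.25) = 1.1 × 10⁻³ → stable
  189–212 m: −αΔT+βΔS = −(1.4 × 10⁻⁴)(-2.7)+(7.8 × 10⁻⁴)(-0.96) = -3.7 × 10⁻⁴ → UNSTABLE
The 189–212 m interval has Δρ < 0: lighter water underlies denser water.

189–212 m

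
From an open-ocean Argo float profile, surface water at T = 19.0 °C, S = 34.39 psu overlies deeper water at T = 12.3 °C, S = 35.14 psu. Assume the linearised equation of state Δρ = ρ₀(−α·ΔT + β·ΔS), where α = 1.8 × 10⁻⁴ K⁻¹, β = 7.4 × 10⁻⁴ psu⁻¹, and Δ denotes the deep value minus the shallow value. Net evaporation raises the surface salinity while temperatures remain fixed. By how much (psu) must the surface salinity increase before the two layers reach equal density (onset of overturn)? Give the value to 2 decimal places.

Neutral buoyancy requires −α(T_deep − T_surf) + β(S_deep − S_surf′) = 0.
S_surf′ = S_deep − (α/β)·ΔT = 35.14 − (1.8 × 10⁻⁴/7.4 × 10⁻⁴)·(-6.7) = 36.7697 psu.
Increase required: 36.7697 − 34.39 = 2.3797 psu.

2.38 psu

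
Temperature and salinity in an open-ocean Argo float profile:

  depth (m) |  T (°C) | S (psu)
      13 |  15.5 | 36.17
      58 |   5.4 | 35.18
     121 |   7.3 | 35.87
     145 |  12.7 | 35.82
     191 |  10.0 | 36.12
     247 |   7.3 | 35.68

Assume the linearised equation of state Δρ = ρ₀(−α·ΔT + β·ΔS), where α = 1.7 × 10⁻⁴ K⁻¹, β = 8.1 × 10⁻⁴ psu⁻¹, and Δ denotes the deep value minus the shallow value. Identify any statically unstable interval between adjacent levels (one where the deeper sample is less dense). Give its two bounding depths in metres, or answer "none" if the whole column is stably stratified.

Evaluate Δρ/ρ₀ = −αΔT + βΔS across each adjacent pair:
  13–58 m: −αΔT+βΔS = −(1.7 × 10⁻⁴)(-10.1)+(8.1 × 10⁻⁴)(-0.99) = 9.2 × 10⁻⁴ → stable
  58–121 m: −αΔT+βΔS = −(1.7 × 10⁻⁴)(+1.9)+(8.1 × 10⁻⁴)(+0.69) = 2.4 × 10⁻⁴ → stable
  121–145 m: −αΔT+βΔS = −(1.7 × 10⁻⁴)(+5.4)+(8.1 × 10⁻⁴)(-0.05) = -9.6 × 10⁻⁴ → UNSTABLE
  145–191 m: −αΔT+βΔS = −(1.7 × 10⁻⁴)(-2.7)+(8.1 × 10⁻⁴)(+0.30) = 7.0 × 10⁻⁴ → stable
  191–247 m: −αΔT+βΔS = −(1.7 × 10⁻⁴)(-2.7)+(8.1 × 10⁻⁴)(-0.44) = 1.0 × 10⁻⁴ → stable
The 121–145 m interval has Δρ < 0: lighter water underlies denser water.

121–145 m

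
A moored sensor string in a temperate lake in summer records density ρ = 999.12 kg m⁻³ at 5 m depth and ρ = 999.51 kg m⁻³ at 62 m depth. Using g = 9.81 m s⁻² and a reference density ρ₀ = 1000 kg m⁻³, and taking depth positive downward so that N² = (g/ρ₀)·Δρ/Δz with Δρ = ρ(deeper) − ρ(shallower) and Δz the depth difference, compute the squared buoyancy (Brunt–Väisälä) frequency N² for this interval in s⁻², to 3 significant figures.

6.71 × 10⁻⁵ s⁻²

Δρ = 999.51 − 999.12 = 0.39 kg m⁻³ over Δz = 62 − 5 = 57 m.
N² = (9.81/1000) × (0.39/57) = 6.7121 × 10⁻⁵ s⁻² ≈ 6.71 × 10⁻⁵ s⁻².
N² > 0, so the interval is statically stable.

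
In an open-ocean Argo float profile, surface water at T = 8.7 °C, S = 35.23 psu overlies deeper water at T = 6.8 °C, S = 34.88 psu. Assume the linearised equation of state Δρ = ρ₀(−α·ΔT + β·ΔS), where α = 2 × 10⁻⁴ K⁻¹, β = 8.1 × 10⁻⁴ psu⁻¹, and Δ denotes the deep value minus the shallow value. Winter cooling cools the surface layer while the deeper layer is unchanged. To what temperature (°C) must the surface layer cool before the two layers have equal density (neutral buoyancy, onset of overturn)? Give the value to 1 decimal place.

8.2 °C

Neutral buoyancy requires Δρ = 0, i.e. −α(T_deep − T_surf′) + β(S_deep − S_surf) = 0.
T_surf′ = T_deep − (β/α)·ΔS = 6.8 − (8.1 × 10⁻⁴/2 × 10⁻⁴)·(-0.35) = 8.217 °C.
Cooling required: 8.7 − (8.217) = 0.483 °C.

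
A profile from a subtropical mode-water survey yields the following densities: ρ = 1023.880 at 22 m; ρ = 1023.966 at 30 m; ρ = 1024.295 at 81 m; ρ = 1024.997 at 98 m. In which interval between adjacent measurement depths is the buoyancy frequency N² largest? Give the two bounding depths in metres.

81–98 m

Compute the density gradient over each adjacent pair:
  22–30 m: Δρ/Δz = 0.086/8 = 0.011 kg m⁻⁴
  30–81 m: Δρ/Δz = 0.329/51 = 6.5 × 10⁻³ kg m⁻⁴
  81–98 m: Δρ/Δz = 0.702/17 = 0.041 kg m⁻⁴
The largest gradient is in the 81–98 m interval — the pycnocline.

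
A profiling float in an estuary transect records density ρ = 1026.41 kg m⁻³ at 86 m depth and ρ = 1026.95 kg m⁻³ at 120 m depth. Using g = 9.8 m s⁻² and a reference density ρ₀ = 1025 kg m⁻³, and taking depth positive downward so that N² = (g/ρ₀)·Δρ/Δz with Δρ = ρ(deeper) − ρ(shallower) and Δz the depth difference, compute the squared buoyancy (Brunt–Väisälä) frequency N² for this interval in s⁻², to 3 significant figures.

1.52 × 10⁻⁴ s⁻²

Δρ = 1026.95 − 1026.41 = 0.54 kg m⁻³ over Δz = 120 − 86 = 34 m.
N² = (9.8/1025) × (0.54/34) = 1.5185 × 10⁻⁴ s⁻² ≈ 1.52 × 10⁻⁴ s⁻².
Since Δρ > 0 the layer is stably stratified.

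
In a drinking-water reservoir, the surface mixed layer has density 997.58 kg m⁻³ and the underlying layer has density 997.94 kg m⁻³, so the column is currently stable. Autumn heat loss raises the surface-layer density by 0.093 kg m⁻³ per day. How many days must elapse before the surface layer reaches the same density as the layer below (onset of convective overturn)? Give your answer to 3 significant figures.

3.87 days

Density deficit of the surface layer: 997.94 − 997.58 = 0.36 kg m⁻³.
Required change = 0.36 / 0.093 = 3.87 days.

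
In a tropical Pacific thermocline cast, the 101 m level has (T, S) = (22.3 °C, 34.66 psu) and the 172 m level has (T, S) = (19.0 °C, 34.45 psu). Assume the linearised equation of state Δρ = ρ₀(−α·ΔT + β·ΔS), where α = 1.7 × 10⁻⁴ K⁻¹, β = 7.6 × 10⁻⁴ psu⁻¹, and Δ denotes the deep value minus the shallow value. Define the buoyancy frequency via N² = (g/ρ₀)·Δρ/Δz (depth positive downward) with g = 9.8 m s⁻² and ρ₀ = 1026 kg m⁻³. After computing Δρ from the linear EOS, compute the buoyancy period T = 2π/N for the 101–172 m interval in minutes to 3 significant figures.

ΔT = -3.3 K, ΔS = -0.21 psu (deep − shallow).
Δρ/ρ₀ = −αΔT + βΔS = 5.61 × 10⁻⁴ − 1.596 × 10⁻⁴ = 4.014 × 10⁻⁴, so Δρ ≈ 0.4118 kg m⁻³.
N² = (g/ρ₀)·Δρ/Δz = g·(Δρ/ρ₀)/Δz = 9.8 × 4.014 × 10⁻⁴ / 71 = 5.5405 × 10⁻⁵ s⁻².
N = √(5.5405 × 10⁻⁵) = 7.4435 × 10⁻³ rad s⁻¹ → T = 2π/N = 844.12 s = 14.069 min ≈ 14.1 min.

14.1 min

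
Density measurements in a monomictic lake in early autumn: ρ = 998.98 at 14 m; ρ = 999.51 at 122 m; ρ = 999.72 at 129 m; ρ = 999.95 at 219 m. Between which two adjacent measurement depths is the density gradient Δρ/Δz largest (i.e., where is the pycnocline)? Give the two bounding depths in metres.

Compute the density gradient over each adjacent pair:
  14–122 m: Δρ/Δz = 0.53/108 = 4.9 × 10⁻³ kg m⁻⁴
  122–129 m: Δρ/Δz = 0.21/7 = 0.030 kg m⁻⁴
  129–219 m: Δρ/Δz = 0.23/90 = 2.6 × 10⁻³ kg m⁻⁴
The largest gradient is in the 122–129 m interval — the pycnocline.

122–129 m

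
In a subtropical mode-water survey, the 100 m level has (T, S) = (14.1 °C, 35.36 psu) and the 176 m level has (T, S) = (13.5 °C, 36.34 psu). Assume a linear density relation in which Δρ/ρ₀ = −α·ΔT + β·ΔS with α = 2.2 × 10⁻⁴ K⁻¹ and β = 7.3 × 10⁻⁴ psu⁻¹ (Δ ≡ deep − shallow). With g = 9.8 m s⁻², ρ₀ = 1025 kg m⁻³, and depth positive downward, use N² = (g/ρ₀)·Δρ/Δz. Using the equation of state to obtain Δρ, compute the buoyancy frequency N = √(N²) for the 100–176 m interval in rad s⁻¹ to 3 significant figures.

0.0105 rad s⁻¹

ΔT = -0.6 K, ΔS = +0.98 psu (deep − shallow).
Δρ/ρ₀ = −αΔT + βΔS = 1.32 × 10⁻⁴ + 7.154 × 10⁻⁴ = 8.474 × 10⁻⁴, so Δρ ≈ 0.8686 kg m⁻³.
N² = (g/ρ₀)·Δρ/Δz = g·(Δρ/ρ₀)/Δz = 9.8 × 8.474 × 10⁻⁴ / 76 = 1.0927 × 10⁻⁴ s⁻².
N = √(1.0927 × 10⁻⁴) = 0.010453 rad s⁻¹ ≈ 0.0105 rad s⁻¹.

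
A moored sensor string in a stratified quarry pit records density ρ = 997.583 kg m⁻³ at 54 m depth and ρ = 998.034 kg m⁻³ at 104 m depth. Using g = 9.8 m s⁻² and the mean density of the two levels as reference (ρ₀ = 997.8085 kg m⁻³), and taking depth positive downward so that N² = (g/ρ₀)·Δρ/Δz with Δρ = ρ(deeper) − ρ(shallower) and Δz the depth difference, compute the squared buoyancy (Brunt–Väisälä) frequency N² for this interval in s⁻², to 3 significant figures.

8.86 × 10⁻⁵ s⁻²

Δρ = 998.034 − 997.583 = 0.451 kg m⁻³ over Δz = 104 − 54 = 50 m.
N² = (9.8/997.8085) × (0.451/50) = 8.8590 × 10⁻⁵ s⁻² ≈ 8.86 × 10⁻⁵ s⁻².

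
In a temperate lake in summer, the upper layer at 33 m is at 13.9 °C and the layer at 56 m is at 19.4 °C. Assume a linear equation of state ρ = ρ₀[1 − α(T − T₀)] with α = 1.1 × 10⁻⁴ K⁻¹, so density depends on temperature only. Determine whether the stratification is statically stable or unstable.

unstable

ΔT = 19.4 − 13.9 = +5.5 K, so Δρ/ρ₀ = −αΔT = -6.05 × 10⁻⁴.
Δρ/ρ₀ < 0, so Δρ < 0: deeper water is lighter → statically unstable; the column would overturn.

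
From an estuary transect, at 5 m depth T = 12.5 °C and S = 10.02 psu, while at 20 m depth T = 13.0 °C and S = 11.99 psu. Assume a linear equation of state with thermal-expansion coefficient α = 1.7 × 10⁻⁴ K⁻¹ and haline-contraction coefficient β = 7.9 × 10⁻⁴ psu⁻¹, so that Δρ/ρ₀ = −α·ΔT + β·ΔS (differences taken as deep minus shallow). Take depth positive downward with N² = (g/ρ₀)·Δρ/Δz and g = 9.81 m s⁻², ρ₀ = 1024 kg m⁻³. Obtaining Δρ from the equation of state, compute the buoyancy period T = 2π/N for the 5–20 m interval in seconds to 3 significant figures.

ΔT = +0.5 K, ΔS = +1.97 psu (deep − shallow).
Δρ/ρ₀ = −αΔT + βΔS = -8.50 × 10⁻⁵ + 1.5563 × 10⁻³ = 1.4713 × 10⁻³, so Δρ ≈ 1.507 kg m⁻³.
N² = (g/ρ₀)·Δρ/Δz = g·(Δρ/ρ₀)/Δz = 9.81 × 1.4713 × 10⁻³ / 15 = 9.6223 × 10⁻⁴ s⁻².
N = √(9.6223 × 10⁻⁴) = 0.031020 rad s⁻¹ → T = 2π/N = 202.55 s ≈ 203 s.

203 s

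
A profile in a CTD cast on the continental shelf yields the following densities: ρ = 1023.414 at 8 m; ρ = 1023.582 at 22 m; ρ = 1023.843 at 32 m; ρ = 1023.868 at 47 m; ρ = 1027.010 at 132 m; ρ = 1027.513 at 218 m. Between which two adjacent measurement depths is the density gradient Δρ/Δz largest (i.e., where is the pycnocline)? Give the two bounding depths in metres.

Compute the density gradient over each adjacent pair:
  8–22 m: Δρ/Δz = 0.168/14 = 0.012 kg m⁻⁴
  22–32 m: Δρ/Δz = 0.261/10 = 0.026 kg m⁻⁴
  32–47 m: Δρ/Δz = 0.025/15 = 1.7 × 10⁻³ kg m⁻⁴
  47–132 m: Δρ/Δz = 3.142/85 = 0.037 kg m⁻⁴
  132–218 m: Δρ/Δz = 0.503/86 = 5.8 × 10⁻³ kg m⁻⁴
The largest gradient is in the 47–132 m interval — the pycnocline.

47–132 m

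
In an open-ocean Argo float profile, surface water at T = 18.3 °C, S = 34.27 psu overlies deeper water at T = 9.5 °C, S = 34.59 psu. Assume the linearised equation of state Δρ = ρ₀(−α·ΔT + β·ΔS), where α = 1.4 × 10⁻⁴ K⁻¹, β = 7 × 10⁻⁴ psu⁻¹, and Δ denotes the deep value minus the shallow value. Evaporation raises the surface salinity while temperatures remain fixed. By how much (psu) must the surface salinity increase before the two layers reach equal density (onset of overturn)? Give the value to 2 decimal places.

2.08 psu

Neutral buoyancy requires −α(T_deep − T_surf) + β(S_deep − S_surf′) = 0.
S_surf′ = S_deep − (α/β)·ΔT = 34.59 − (1.4 × 10⁻⁴/7 × 10⁻⁴)·(-8.8) = 36.3500 psu.
Increase required: 36.3500 − 34.27 = 2.0800 psu.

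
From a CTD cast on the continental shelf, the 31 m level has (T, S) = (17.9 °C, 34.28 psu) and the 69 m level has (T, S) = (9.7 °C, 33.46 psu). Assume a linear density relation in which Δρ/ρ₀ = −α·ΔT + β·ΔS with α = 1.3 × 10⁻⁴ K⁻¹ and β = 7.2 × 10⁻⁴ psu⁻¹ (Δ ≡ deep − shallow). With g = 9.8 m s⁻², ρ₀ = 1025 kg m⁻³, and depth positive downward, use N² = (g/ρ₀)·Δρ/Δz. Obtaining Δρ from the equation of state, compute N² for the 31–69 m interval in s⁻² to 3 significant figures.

ΔT = -8.2 K, ΔS = -0.82 psu (deep − shallow).
Δρ/ρ₀ = −αΔT + βΔS = 1.066 × 10⁻³ − 5.904 × 10⁻⁴ = 4.756 × 10⁻⁴, so Δρ ≈ 0.4875 kg m⁻³.
N² = (g/ρ₀)·Δρ/Δz = g·(Δρ/ρ₀)/Δz = 9.8 × 4.756 × 10⁻⁴ / 38 = 1.2265 × 10⁻⁴ s⁻² ≈ 1.23 × 10⁻⁴ s⁻².

1.23 × 10⁻⁴ s⁻²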